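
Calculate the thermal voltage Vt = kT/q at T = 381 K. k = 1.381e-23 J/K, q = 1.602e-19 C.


Step 1: kT = 1.381e-23 * 381 = 5.26161e-21 J
Step 2: Vt = kT/q = 5.26161e-21 / 1.602e-19
Step 3: Vt = 0.03284 V

0.03284


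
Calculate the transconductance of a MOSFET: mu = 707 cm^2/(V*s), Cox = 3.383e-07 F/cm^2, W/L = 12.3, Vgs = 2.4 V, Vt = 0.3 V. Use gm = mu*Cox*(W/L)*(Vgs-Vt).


Step 1: Vov = Vgs - Vt = 2.4 - 0.3 = 2.1 V
Step 2: gm = mu * Cox * (W/L) * Vov
Step 3: gm = 707 * 3.383e-07 * 12.3 * 2.1 = 6.18e-03 S

6.18e-03


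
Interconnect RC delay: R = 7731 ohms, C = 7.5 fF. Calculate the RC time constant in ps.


Step 1: tau = R * C
Step 2: tau = 7731 * 7.5 fF = 7731 * 7.5e-15 F
Step 3: tau = 5.79825e-11 s = 57.9825 ps

57.9825


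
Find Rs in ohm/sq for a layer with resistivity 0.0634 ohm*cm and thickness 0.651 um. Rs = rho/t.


Step 1: Convert thickness to cm: t = 0.651 um = 6.5100e-05 cm
Step 2: Rs = rho / t = 0.0634 / 6.5100e-05
Step 3: Rs = 973.9 ohm/sq

973.9


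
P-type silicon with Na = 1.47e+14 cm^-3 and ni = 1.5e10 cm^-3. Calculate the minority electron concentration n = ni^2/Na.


Step 1: Majority hole concentration p ≈ Na = 1.47e+14 cm^-3
Step 2: n = ni^2 / Na = (1.5e10)^2 / 1.47e+14
Step 3: n = 1.53e+06 cm^-3

1.53e+06


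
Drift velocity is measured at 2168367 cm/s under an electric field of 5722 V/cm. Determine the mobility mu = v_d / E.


Step 1: mu = v_d / E
Step 2: mu = 2168367 / 5722
Step 3: mu = 378.95 cm^2/(V*s)

378.95


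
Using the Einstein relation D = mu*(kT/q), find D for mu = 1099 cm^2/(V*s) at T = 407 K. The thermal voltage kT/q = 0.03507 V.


Step 1: D = mu * (kT/q)
Step 2: D = 1099 * 0.03507
Step 3: D = 38.54 cm^2/s

38.54


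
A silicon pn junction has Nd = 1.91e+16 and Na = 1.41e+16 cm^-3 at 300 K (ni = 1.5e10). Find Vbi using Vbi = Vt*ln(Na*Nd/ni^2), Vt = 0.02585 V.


Step 1: Compute Na*Nd/ni^2 = 1.41e+16 * 1.91e+16 / (1.5e10)^2 = 1.1969e+12
Step 2: ln(1.1969e+12) = 27.8108
Step 3: Vbi = 0.02585 * 27.8108 = 0.719 V

0.719


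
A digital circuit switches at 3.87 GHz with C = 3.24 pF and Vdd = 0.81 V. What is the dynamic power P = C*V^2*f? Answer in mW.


Step 1: V^2 = 0.81^2 = 0.6561 V^2
Step 2: P = C*V^2*f = 3.24e-12 F * 0.6561 * 3.87e9 Hz
Step 3: P = 8.22670668e-03 W
Step 4: P = 8.227 mW

8.227


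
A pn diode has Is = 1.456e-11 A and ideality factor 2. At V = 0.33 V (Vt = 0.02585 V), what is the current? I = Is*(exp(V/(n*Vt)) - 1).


Step 1: V/(n*Vt) = 0.33/(2*0.02585) = 6.3830
Step 2: exp(6.3830) = 5.9170e+02
Step 3: I = 1.456e-11 * (5.9170e+02 - 1) = 8.60e-09 A

8.60e-09


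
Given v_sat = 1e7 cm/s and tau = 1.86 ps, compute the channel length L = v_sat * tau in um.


Step 1: tau in seconds = 1.86 ps * 1e-12 = 1.8600e-12 s
Step 2: L = v_sat * tau = 1e7 * 1.8600e-12 = 1.8600e-05 cm
Step 3: L in um = 1.8600e-05 * 1e4 = 0.186 um

0.186


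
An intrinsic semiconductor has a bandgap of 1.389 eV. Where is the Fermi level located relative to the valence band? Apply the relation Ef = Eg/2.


Step 1: For an intrinsic semiconductor, the Fermi level sits at midgap.
Step 2: Ef = Eg / 2 = 1.389 / 2 = 0.6945 eV

0.6945


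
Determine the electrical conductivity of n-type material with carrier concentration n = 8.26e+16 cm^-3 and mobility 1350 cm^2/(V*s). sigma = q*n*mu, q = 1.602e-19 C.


Step 1: sigma = q * n * mu
Step 2: sigma = 1.602e-19 * 8.26e+16 * 1350
Step 3: sigma = 1.786e+01 S/cm

1.786e+01


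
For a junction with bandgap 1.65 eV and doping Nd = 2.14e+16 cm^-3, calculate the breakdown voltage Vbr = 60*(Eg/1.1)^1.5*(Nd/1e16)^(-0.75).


Step 1: Eg/1.1 = 1.65/1.1 = 1.500000
Step 2: (Eg/1.1)^1.5 = 1.500000^1.5 = 1.837117
Step 3: (Nd/1e16)^(-0.75) = (2.14)^(-0.75) = 0.565184
Step 4: Vbr = 60 * 1.837117 * 0.565184 = 62.3 V

62.3


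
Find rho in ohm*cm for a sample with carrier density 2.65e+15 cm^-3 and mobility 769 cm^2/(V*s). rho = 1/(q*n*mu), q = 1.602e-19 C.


Step 1: sigma = q * n * mu = 1.602e-19 * 2.65e+15 * 769 = 3.26464e-01 S/cm
Step 2: rho = 1 / sigma = 1 / 3.26464e-01 = 3.063 ohm*cm

3.063


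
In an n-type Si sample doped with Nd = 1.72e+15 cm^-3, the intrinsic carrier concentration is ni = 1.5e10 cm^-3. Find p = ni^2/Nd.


Step 1: Since Nd >> ni, n ≈ Nd = 1.72e+15 cm^-3
Step 2: p = ni^2 / n = (1.5e10)^2 / 1.72e+15
Step 3: p = 2.25e20 / 1.72e+15 = 1.31e+05 cm^-3

1.31e+05


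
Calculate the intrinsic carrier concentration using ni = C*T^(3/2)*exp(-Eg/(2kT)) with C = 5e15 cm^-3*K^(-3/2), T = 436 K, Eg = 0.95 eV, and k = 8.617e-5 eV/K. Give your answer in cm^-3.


Step 1: Compute kT = 8.617e-5 * 436 = 0.03757012 eV
Step 2: Exponent = -Eg/(2kT) = -0.95/(2*0.03757012) = -12.64303
Step 3: T^(3/2) = 436^1.5 = 9103.95
Step 4: ni = 5e15 * 9103.95 * exp(-12.64303) = 1.47e+14 cm^-3

1.47e+14


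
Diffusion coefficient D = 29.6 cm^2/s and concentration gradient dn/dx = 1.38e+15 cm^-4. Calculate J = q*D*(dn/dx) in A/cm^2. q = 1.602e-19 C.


Step 1: J = q * D * (dn/dx)
Step 2: J = 1.602e-19 * 29.6 * 1.38e+15
Step 3: J = 6.54e-03 A/cm^2

6.54e-03


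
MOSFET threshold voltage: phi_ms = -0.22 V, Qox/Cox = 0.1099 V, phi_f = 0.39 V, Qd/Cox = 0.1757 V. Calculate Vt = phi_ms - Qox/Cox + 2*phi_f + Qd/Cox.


Step 1: Vt = phi_ms - Qox/Cox + 2*phi_f + Qd/Cox
Step 2: Vt = -0.22 - 0.1099 + 2*0.39 + 0.1757
Step 3: Vt = -0.22 - 0.1099 + 0.78 + 0.1757
Step 4: Vt = 0.6258 V

0.6258


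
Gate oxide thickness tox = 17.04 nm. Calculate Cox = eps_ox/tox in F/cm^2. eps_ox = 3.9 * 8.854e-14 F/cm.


Step 1: eps_ox = 3.9 * 8.854e-14 = 3.45306e-13 F/cm
Step 2: tox in cm = 17.04 nm * 1e-7 = 1.7040e-06 cm
Step 3: Cox = 3.45306e-13 / 1.7040e-06 = 2.03e-07 F/cm^2

2.03e-07


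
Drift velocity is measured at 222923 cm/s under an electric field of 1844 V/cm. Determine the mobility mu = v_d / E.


Step 1: mu = v_d / E
Step 2: mu = 222923 / 1844
Step 3: mu = 120.89 cm^2/(V*s)

120.89


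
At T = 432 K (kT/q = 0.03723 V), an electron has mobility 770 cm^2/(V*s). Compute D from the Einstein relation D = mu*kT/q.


Step 1: D = mu * (kT/q)
Step 2: D = 770 * 0.03723
Step 3: D = 28.67 cm^2/s

28.67


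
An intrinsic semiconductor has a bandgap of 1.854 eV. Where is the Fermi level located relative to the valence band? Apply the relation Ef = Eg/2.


Step 1: For an intrinsic semiconductor, the Fermi level sits at midgap.
Step 2: Ef = Eg / 2 = 1.854 / 2 = 0.927 eV

0.927


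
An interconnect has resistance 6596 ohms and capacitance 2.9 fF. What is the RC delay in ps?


Step 1: tau = R * C
Step 2: tau = 6596 * 2.9 fF = 6596 * 2.9e-15 F
Step 3: tau = 1.91284e-11 s = 19.1284 ps

19.1284


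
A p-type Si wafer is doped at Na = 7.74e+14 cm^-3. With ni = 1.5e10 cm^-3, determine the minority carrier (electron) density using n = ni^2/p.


Step 1: Majority hole concentration p ≈ Na = 7.74e+14 cm^-3
Step 2: n = ni^2 / Na = (1.5e10)^2 / 7.74e+14
Step 3: n = 2.91e+05 cm^-3

2.91e+05


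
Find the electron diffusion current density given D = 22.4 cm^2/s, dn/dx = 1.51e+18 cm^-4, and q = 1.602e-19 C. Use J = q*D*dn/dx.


Step 1: J = q * D * (dn/dx)
Step 2: J = 1.602e-19 * 22.4 * 1.51e+18
Step 3: J = 5.42e+00 A/cm^2

5.42e+00


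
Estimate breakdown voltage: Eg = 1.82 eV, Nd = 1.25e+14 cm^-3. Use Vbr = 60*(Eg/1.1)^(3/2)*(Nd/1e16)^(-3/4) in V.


Step 1: Eg/1.1 = 1.82/1.1 = 1.654545
Step 2: (Eg/1.1)^1.5 = 1.654545^1.5 = 2.128227
Step 3: (Nd/1e16)^(-0.75) = (0.0125)^(-0.75) = 26.749612
Step 4: Vbr = 60 * 2.128227 * 26.749612 = 3415.8 V

3415.8


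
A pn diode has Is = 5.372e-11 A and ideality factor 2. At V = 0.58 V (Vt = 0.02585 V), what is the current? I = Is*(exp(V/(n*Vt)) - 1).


Step 1: V/(n*Vt) = 0.58/(2*0.02585) = 11.2186
Step 2: exp(11.2186) = 7.4503e+04
Step 3: I = 5.372e-11 * (7.4503e+04 - 1) = 4.00e-06 A

4.00e-06


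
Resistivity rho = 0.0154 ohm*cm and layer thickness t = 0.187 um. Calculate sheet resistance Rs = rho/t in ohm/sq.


Step 1: Convert thickness to cm: t = 0.187 um = 1.8700e-05 cm
Step 2: Rs = rho / t = 0.0154 / 1.8700e-05
Step 3: Rs = 823.5 ohm/sq

823.5


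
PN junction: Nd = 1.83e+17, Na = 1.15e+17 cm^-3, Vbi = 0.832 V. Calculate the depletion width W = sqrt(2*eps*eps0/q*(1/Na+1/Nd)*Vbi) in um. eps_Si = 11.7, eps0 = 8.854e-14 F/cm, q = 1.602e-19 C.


Step 1: 1/Na + 1/Nd = 1/1.15e+17 + 1/1.83e+17 = 1.41601e-17
Step 2: 2*eps*eps0/q = 2*11.7*8.854e-14/1.602e-19 = 1.293281e+07
Step 3: W^2 = 1.293281e+07 * 1.41601e-17 * 0.832 = 1.52364e-10
Step 4: W = sqrt(1.52364e-10) = 1.234e-05 cm = 0.1234 um

0.1234


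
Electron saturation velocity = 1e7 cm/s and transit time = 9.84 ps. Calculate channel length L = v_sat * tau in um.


Step 1: tau in seconds = 9.84 ps * 1e-12 = 9.8400e-12 s
Step 2: L = v_sat * tau = 1e7 * 9.8400e-12 = 9.8400e-05 cm
Step 3: L in um = 9.8400e-05 * 1e4 = 0.984 um

0.984


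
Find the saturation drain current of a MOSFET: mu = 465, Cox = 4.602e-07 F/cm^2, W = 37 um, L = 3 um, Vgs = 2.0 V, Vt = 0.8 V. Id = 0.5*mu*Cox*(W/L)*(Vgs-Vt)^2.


Step 1: Overdrive voltage Vov = Vgs - Vt = 2.0 - 0.8 = 1.2 V
Step 2: W/L = 37/3 = 12.3333
Step 3: Id = 0.5 * 465 * 4.602e-07 * 12.3333 * 1.2^2
Step 4: Id = 1.90e-03 A

1.90e-03


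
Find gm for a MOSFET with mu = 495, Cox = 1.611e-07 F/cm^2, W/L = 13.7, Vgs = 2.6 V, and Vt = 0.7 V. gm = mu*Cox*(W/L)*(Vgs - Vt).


Step 1: Vov = Vgs - Vt = 2.6 - 0.7 = 1.9 V
Step 2: gm = mu * Cox * (W/L) * Vov
Step 3: gm = 495 * 1.611e-07 * 13.7 * 1.9 = 2.08e-03 S

2.08e-03


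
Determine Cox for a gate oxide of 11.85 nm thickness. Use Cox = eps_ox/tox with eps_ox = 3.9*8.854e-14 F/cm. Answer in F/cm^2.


Step 1: eps_ox = 3.9 * 8.854e-14 = 3.45306e-13 F/cm
Step 2: tox in cm = 11.85 nm * 1e-7 = 1.1850e-06 cm
Step 3: Cox = 3.45306e-13 / 1.1850e-06 = 2.91e-07 F/cm^2

2.91e-07


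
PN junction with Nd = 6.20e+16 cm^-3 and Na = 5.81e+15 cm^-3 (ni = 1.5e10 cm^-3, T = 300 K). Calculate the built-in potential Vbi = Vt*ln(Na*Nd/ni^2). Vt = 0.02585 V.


Step 1: Compute Na*Nd/ni^2 = 5.81e+15 * 6.20e+16 / (1.5e10)^2 = 1.6010e+12
Step 2: ln(1.6010e+12) = 28.1016
Step 3: Vbi = 0.02585 * 28.1016 = 0.726 V

0.726


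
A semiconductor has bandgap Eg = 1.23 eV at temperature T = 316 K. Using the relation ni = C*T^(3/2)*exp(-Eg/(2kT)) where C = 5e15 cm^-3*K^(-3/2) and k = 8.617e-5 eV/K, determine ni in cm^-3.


Step 1: Compute kT = 8.617e-5 * 316 = 0.02722972 eV
Step 2: Exponent = -Eg/(2kT) = -1.23/(2*0.02722972) = -22.58562
Step 3: T^(3/2) = 316^1.5 = 5617.34
Step 4: ni = 5e15 * 5617.34 * exp(-22.58562) = 4.36e+09 cm^-3

4.36e+09


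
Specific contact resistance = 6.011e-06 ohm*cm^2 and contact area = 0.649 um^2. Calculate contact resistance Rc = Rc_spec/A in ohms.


Step 1: Convert area to cm^2: 0.649 um^2 = 6.4900e-09 cm^2
Step 2: Rc = Rc_spec / A = 6.011e-06 / 6.4900e-09
Step 3: Rc = 9.26e+02 ohms

9.26e+02


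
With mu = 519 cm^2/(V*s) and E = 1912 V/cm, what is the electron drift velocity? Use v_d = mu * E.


Step 1: v_d = mu * E
Step 2: v_d = 519 * 1912 = 992328
Step 3: v_d = 9.92e+05 cm/s

9.92e+05


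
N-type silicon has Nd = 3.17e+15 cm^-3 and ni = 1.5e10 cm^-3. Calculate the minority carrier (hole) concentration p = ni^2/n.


Step 1: Since Nd >> ni, n ≈ Nd = 3.17e+15 cm^-3
Step 2: p = ni^2 / n = (1.5e10)^2 / 3.17e+15
Step 3: p = 2.25e20 / 3.17e+15 = 7.10e+04 cm^-3

7.10e+04


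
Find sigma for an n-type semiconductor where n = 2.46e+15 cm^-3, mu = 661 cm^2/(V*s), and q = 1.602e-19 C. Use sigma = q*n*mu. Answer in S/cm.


Step 1: sigma = q * n * mu
Step 2: sigma = 1.602e-19 * 2.46e+15 * 661
Step 3: sigma = 2.605e-01 S/cm

2.605e-01


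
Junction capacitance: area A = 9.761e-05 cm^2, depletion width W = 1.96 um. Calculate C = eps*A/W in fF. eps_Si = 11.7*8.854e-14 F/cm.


Step 1: eps_Si = 11.7 * 8.854e-14 = 1.035918e-12 F/cm
Step 2: W in cm = 1.96 * 1e-4 = 1.96e-04 cm
Step 3: C = 1.035918e-12 * 9.761e-05 / 1.96e-04 = 5.158977e-13 F
Step 4: C = 515.9 fF

515.9


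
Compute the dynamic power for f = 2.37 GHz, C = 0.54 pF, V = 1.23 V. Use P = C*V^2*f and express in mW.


Step 1: V^2 = 1.23^2 = 1.5129 V^2
Step 2: P = C*V^2*f = 0.54e-12 F * 1.5129 * 2.37e9 Hz
Step 3: P = 1.93620942e-03 W
Step 4: P = 1.936 mW

1.936


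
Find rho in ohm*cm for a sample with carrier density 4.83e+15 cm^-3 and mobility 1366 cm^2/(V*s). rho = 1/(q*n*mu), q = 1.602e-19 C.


Step 1: sigma = q * n * mu = 1.602e-19 * 4.83e+15 * 1366 = 1.05696e+00 S/cm
Step 2: rho = 1 / sigma = 1 / 1.05696e+00 = 0.9461 ohm*cm

0.9461


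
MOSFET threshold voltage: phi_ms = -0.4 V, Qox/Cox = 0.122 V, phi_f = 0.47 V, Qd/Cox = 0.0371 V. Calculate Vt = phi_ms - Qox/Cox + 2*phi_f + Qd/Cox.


Step 1: Vt = phi_ms - Qox/Cox + 2*phi_f + Qd/Cox
Step 2: Vt = -0.4 - 0.122 + 2*0.47 + 0.0371
Step 3: Vt = -0.4 - 0.122 + 0.94 + 0.0371
Step 4: Vt = 0.4551 V

0.4551


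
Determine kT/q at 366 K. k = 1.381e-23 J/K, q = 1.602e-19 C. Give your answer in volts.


Step 1: kT = 1.381e-23 * 366 = 5.05446e-21 J
Step 2: Vt = kT/q = 5.05446e-21 / 1.602e-19
Step 3: Vt = 0.03155 V

0.03155


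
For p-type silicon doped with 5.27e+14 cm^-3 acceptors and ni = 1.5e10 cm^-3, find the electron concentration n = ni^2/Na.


Step 1: Majority hole concentration p ≈ Na = 5.27e+14 cm^-3
Step 2: n = ni^2 / Na = (1.5e10)^2 / 5.27e+14
Step 3: n = 4.27e+05 cm^-3

4.27e+05


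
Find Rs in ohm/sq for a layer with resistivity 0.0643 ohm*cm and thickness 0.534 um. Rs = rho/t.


Step 1: Convert thickness to cm: t = 0.534 um = 5.3400e-05 cm
Step 2: Rs = rho / t = 0.0643 / 5.3400e-05
Step 3: Rs = 1204.1 ohm/sq

1204.1


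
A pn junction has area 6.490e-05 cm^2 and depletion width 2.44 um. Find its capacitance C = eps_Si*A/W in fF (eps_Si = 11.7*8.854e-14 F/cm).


Step 1: eps_Si = 11.7 * 8.854e-14 = 1.035918e-12 F/cm
Step 2: W in cm = 2.44 * 1e-4 = 2.44e-04 cm
Step 3: C = 1.035918e-12 * 6.490e-05 / 2.44e-04 = 2.755372e-13 F
Step 4: C = 275.54 fF

275.54


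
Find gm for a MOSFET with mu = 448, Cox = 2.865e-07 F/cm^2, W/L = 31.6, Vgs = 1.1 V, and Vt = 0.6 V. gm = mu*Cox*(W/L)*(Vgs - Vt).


Step 1: Vov = Vgs - Vt = 1.1 - 0.6 = 0.5 V
Step 2: gm = mu * Cox * (W/L) * Vov
Step 3: gm = 448 * 2.865e-07 * 31.6 * 0.5 = 2.03e-03 S

2.03e-03


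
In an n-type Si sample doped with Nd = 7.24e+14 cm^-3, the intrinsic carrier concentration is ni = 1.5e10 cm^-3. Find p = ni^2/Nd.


Step 1: Since Nd >> ni, n ≈ Nd = 7.24e+14 cm^-3
Step 2: p = ni^2 / n = (1.5e10)^2 / 7.24e+14
Step 3: p = 2.25e20 / 7.24e+14 = 3.11e+05 cm^-3

3.11e+05


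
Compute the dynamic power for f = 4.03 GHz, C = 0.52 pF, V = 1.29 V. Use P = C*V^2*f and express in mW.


Step 1: V^2 = 1.29^2 = 1.6641 V^2
Step 2: P = C*V^2*f = 0.52e-12 F * 1.6641 * 4.03e9 Hz
Step 3: P = 3.48728796e-03 W
Step 4: P = 3.487 mW

3.487


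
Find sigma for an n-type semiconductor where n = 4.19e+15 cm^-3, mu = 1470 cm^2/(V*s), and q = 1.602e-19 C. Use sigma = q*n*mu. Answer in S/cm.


Step 1: sigma = q * n * mu
Step 2: sigma = 1.602e-19 * 4.19e+15 * 1470
Step 3: sigma = 9.867e-01 S/cm

9.867e-01


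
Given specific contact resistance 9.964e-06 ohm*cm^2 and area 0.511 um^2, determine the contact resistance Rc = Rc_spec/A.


Step 1: Convert area to cm^2: 0.511 um^2 = 5.1100e-09 cm^2
Step 2: Rc = Rc_spec / A = 9.964e-06 / 5.1100e-09
Step 3: Rc = 1.95e+03 ohms

1.95e+03


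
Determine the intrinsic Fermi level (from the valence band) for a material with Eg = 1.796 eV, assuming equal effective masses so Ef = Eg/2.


Step 1: For an intrinsic semiconductor, the Fermi level sits at midgap.
Step 2: Ef = Eg / 2 = 1.796 / 2 = 0.898 eV

0.898


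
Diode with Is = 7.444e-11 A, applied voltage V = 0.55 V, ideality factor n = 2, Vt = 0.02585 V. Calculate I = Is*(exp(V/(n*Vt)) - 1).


Step 1: V/(n*Vt) = 0.55/(2*0.02585) = 10.6383
Step 2: exp(10.6383) = 4.1702e+04
Step 3: I = 7.444e-11 * (4.1702e+04 - 1) = 3.10e-06 A

3.10e-06


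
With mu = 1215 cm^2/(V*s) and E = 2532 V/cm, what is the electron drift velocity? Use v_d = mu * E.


Step 1: v_d = mu * E
Step 2: v_d = 1215 * 2532 = 3076380
Step 3: v_d = 3.08e+06 cm/s

3.08e+06


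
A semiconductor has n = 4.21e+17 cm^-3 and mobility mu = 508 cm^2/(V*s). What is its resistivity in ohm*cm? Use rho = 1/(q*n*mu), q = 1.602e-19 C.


Step 1: sigma = q * n * mu = 1.602e-19 * 4.21e+17 * 508 = 3.42617e+01 S/cm
Step 2: rho = 1 / sigma = 1 / 3.42617e+01 = 0.02919 ohm*cm

0.02919


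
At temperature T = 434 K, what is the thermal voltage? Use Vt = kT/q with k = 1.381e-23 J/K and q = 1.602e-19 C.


Step 1: kT = 1.381e-23 * 434 = 5.99354e-21 J
Step 2: Vt = kT/q = 5.99354e-21 / 1.602e-19
Step 3: Vt = 0.03741 V

0.03741


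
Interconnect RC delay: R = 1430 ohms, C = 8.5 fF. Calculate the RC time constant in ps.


Step 1: tau = R * C
Step 2: tau = 1430 * 8.5 fF = 1430 * 8.5e-15 F
Step 3: tau = 1.2155e-11 s = 12.155 ps

12.155


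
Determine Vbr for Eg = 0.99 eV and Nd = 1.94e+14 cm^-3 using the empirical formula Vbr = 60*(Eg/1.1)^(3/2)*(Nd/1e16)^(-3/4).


Step 1: Eg/1.1 = 0.99/1.1 = 0.900000
Step 2: (Eg/1.1)^1.5 = 0.900000^1.5 = 0.853815
Step 3: (Nd/1e16)^(-0.75) = (0.0194)^(-0.75) = 19.237503
Step 4: Vbr = 60 * 0.853815 * 19.237503 = 985.5 V

985.5


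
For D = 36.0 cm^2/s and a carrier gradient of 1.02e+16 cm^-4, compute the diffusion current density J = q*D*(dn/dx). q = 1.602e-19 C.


Step 1: J = q * D * (dn/dx)
Step 2: J = 1.602e-19 * 36.0 * 1.02e+16
Step 3: J = 5.88e-02 A/cm^2

5.88e-02


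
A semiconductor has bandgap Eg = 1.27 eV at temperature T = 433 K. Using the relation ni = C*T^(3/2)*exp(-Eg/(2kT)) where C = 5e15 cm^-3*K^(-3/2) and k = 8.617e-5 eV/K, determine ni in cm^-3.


Step 1: Compute kT = 8.617e-5 * 433 = 0.03731161 eV
Step 2: Exponent = -Eg/(2kT) = -1.27/(2*0.03731161) = -17.01883
Step 3: T^(3/2) = 433^1.5 = 9010.15
Step 4: ni = 5e15 * 9010.15 * exp(-17.01883) = 1.83e+12 cm^-3

1.83e+12


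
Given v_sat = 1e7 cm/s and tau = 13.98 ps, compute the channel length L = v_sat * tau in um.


Step 1: tau in seconds = 13.98 ps * 1e-12 = 1.3980e-11 s
Step 2: L = v_sat * tau = 1e7 * 1.3980e-11 = 1.3980e-04 cm
Step 3: L in um = 1.3980e-04 * 1e4 = 1.398 um

1.398


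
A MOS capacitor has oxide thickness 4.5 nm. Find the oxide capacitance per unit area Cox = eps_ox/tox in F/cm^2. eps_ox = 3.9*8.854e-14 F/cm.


Step 1: eps_ox = 3.9 * 8.854e-14 = 3.45306e-13 F/cm
Step 2: tox in cm = 4.5 nm * 1e-7 = 4.5000e-07 cm
Step 3: Cox = 3.45306e-13 / 4.5000e-07 = 7.67e-07 F/cm^2

7.67e-07


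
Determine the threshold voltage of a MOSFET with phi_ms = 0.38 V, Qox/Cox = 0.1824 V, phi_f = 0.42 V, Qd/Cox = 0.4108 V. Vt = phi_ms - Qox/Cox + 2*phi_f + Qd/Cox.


Step 1: Vt = phi_ms - Qox/Cox + 2*phi_f + Qd/Cox
Step 2: Vt = 0.38 - 0.1824 + 2*0.42 + 0.4108
Step 3: Vt = 0.38 - 0.1824 + 0.84 + 0.4108
Step 4: Vt = 1.4484 V

1.4484


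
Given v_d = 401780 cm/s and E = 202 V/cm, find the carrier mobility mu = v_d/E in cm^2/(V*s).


Step 1: mu = v_d / E
Step 2: mu = 401780 / 202
Step 3: mu = 1989.01 cm^2/(V*s)

1989.01


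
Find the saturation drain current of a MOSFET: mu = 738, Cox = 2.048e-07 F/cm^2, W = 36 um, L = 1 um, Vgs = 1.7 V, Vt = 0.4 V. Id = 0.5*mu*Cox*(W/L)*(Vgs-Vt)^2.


Step 1: Overdrive voltage Vov = Vgs - Vt = 1.7 - 0.4 = 1.3 V
Step 2: W/L = 36/1 = 36
Step 3: Id = 0.5 * 738 * 2.048e-07 * 36 * 1.3^2
Step 4: Id = 4.60e-03 A

4.60e-03


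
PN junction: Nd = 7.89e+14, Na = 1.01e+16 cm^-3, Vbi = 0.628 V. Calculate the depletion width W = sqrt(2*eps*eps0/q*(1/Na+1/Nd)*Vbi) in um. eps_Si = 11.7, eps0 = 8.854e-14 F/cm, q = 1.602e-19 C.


Step 1: 1/Na + 1/Nd = 1/1.01e+16 + 1/7.89e+14 = 1.36644e-15
Step 2: 2*eps*eps0/q = 2*11.7*8.854e-14/1.602e-19 = 1.293281e+07
Step 3: W^2 = 1.293281e+07 * 1.36644e-15 * 0.628 = 1.10980e-08
Step 4: W = sqrt(1.10980e-08) = 1.053e-04 cm = 1.053 um

1.053


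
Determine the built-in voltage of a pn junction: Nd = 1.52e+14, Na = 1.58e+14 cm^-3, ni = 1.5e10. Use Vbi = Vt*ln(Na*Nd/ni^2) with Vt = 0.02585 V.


Step 1: Compute Na*Nd/ni^2 = 1.58e+14 * 1.52e+14 / (1.5e10)^2 = 1.0674e+08
Step 2: ln(1.0674e+08) = 18.4859
Step 3: Vbi = 0.02585 * 18.4859 = 0.478 V

0.478


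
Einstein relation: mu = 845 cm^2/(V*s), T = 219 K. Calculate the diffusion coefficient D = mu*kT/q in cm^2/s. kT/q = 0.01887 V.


Step 1: D = mu * (kT/q)
Step 2: D = 845 * 0.01887
Step 3: D = 15.95 cm^2/s

15.95


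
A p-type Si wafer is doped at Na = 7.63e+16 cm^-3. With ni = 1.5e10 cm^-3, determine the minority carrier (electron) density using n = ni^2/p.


Step 1: Majority hole concentration p ≈ Na = 7.63e+16 cm^-3
Step 2: n = ni^2 / Na = (1.5e10)^2 / 7.63e+16
Step 3: n = 2.95e+03 cm^-3

2.95e+03


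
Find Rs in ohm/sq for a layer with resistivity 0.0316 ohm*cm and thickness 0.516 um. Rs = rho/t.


Step 1: Convert thickness to cm: t = 0.516 um = 5.1600e-05 cm
Step 2: Rs = rho / t = 0.0316 / 5.1600e-05
Step 3: Rs = 612.4 ohm/sq

612.4


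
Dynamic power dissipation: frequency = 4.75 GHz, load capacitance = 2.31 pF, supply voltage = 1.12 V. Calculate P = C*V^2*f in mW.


Step 1: V^2 = 1.12^2 = 1.2544 V^2
Step 2: P = C*V^2*f = 2.31e-12 F * 1.2544 * 4.75e9 Hz
Step 3: P = 1.3763904e-02 W
Step 4: P = 13.764 mW

13.764


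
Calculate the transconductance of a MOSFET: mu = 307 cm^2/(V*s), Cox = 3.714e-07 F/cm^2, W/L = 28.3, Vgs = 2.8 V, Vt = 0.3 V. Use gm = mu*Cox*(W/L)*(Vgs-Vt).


Step 1: Vov = Vgs - Vt = 2.8 - 0.3 = 2.5 V
Step 2: gm = mu * Cox * (W/L) * Vov
Step 3: gm = 307 * 3.714e-07 * 28.3 * 2.5 = 8.07e-03 S

8.07e-03


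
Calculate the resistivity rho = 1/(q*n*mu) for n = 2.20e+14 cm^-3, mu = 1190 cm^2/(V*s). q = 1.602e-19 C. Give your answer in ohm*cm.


Step 1: sigma = q * n * mu = 1.602e-19 * 2.20e+14 * 1190 = 4.19404e-02 S/cm
Step 2: rho = 1 / sigma = 1 / 4.19404e-02 = 23.84 ohm*cm

23.84


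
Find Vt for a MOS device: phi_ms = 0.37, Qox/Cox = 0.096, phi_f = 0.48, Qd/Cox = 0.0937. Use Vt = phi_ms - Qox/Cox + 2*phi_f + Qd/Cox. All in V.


Step 1: Vt = phi_ms - Qox/Cox + 2*phi_f + Qd/Cox
Step 2: Vt = 0.37 - 0.096 + 2*0.48 + 0.0937
Step 3: Vt = 0.37 - 0.096 + 0.96 + 0.0937
Step 4: Vt = 1.3277 V

1.3277


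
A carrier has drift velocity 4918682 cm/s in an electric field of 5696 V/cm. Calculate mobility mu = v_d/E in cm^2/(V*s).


Step 1: mu = v_d / E
Step 2: mu = 4918682 / 5696
Step 3: mu = 863.53 cm^2/(V*s)

863.53


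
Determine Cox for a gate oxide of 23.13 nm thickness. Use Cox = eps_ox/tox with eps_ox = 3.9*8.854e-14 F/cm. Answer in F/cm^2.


Step 1: eps_ox = 3.9 * 8.854e-14 = 3.45306e-13 F/cm
Step 2: tox in cm = 23.13 nm * 1e-7 = 2.3130e-06 cm
Step 3: Cox = 3.45306e-13 / 2.3130e-06 = 1.49e-07 F/cm^2

1.49e-07


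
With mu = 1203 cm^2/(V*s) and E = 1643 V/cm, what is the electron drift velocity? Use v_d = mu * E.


Step 1: v_d = mu * E
Step 2: v_d = 1203 * 1643 = 1976529
Step 3: v_d = 1.98e+06 cm/s

1.98e+06


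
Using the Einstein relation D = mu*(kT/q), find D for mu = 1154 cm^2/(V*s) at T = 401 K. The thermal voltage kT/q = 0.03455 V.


Step 1: D = mu * (kT/q)
Step 2: D = 1154 * 0.03455
Step 3: D = 39.87 cm^2/s

39.87


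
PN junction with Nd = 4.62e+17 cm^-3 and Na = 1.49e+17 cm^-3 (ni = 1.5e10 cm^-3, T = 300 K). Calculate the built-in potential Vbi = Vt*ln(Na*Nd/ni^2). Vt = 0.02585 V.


Step 1: Compute Na*Nd/ni^2 = 1.49e+17 * 4.62e+17 / (1.5e10)^2 = 3.0595e+14
Step 2: ln(3.0595e+14) = 33.3544
Step 3: Vbi = 0.02585 * 33.3544 = 0.862 V

0.862


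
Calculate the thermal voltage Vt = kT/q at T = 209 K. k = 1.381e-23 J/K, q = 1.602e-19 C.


Step 1: kT = 1.381e-23 * 209 = 2.88629e-21 J
Step 2: Vt = kT/q = 2.88629e-21 / 1.602e-19
Step 3: Vt = 0.01802 V

0.01802


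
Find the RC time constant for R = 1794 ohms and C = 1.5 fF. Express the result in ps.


Step 1: tau = R * C
Step 2: tau = 1794 * 1.5 fF = 1794 * 1.5e-15 F
Step 3: tau = 2.691e-12 s = 2.691 ps

2.691


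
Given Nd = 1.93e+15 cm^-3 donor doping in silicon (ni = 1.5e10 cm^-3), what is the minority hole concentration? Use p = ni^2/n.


Step 1: Since Nd >> ni, n ≈ Nd = 1.93e+15 cm^-3
Step 2: p = ni^2 / n = (1.5e10)^2 / 1.93e+15
Step 3: p = 2.25e20 / 1.93e+15 = 1.17e+05 cm^-3

1.17e+05


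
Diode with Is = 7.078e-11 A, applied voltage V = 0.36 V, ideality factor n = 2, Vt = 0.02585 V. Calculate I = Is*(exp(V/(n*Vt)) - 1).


Step 1: V/(n*Vt) = 0.36/(2*0.02585) = 6.9632
Step 2: exp(6.9632) = 1.0570e+03
Step 3: I = 7.078e-11 * (1.0570e+03 - 1) = 7.47e-08 A

7.47e-08


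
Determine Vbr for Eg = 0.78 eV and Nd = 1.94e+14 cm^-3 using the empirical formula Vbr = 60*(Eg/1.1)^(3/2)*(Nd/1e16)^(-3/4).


Step 1: Eg/1.1 = 0.78/1.1 = 0.709091
Step 2: (Eg/1.1)^1.5 = 0.709091^1.5 = 0.597108
Step 3: (Nd/1e16)^(-0.75) = (0.0194)^(-0.75) = 19.237503
Step 4: Vbr = 60 * 0.597108 * 19.237503 = 689.2 V

689.2


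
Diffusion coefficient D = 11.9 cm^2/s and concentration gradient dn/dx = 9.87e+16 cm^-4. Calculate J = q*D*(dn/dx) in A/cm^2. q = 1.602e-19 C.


Step 1: J = q * D * (dn/dx)
Step 2: J = 1.602e-19 * 11.9 * 9.87e+16
Step 3: J = 1.88e-01 A/cm^2

1.88e-01


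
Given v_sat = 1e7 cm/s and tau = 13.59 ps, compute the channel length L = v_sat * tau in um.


Step 1: tau in seconds = 13.59 ps * 1e-12 = 1.3590e-11 s
Step 2: L = v_sat * tau = 1e7 * 1.3590e-11 = 1.3590e-04 cm
Step 3: L in um = 1.3590e-04 * 1e4 = 1.359 um

1.359


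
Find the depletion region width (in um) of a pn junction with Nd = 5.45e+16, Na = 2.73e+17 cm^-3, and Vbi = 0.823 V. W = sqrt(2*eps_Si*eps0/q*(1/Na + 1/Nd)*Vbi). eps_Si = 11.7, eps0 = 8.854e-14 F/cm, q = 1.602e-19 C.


Step 1: 1/Na + 1/Nd = 1/2.73e+17 + 1/5.45e+16 = 2.20116e-17
Step 2: 2*eps*eps0/q = 2*11.7*8.854e-14/1.602e-19 = 1.293281e+07
Step 3: W^2 = 1.293281e+07 * 2.20116e-17 * 0.823 = 2.34285e-10
Step 4: W = sqrt(2.34285e-10) = 1.531e-05 cm = 0.1531 um

0.1531


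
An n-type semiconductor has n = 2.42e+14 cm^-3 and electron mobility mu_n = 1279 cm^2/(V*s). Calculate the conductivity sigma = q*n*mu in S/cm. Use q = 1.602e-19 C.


Step 1: sigma = q * n * mu
Step 2: sigma = 1.602e-19 * 2.42e+14 * 1279
Step 3: sigma = 4.958e-02 S/cm

4.958e-02


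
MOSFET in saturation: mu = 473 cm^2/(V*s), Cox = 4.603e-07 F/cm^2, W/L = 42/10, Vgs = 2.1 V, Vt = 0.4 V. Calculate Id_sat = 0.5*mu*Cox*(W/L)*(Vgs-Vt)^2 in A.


Step 1: Overdrive voltage Vov = Vgs - Vt = 2.1 - 0.4 = 1.7 V
Step 2: W/L = 42/10 = 4.2
Step 3: Id = 0.5 * 473 * 4.603e-07 * 4.2 * 1.7^2
Step 4: Id = 1.32e-03 A

1.32e-03


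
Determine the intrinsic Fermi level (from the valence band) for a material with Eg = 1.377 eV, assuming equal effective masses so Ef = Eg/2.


Step 1: For an intrinsic semiconductor, the Fermi level sits at midgap.
Step 2: Ef = Eg / 2 = 1.377 / 2 = 0.6885 eV

0.6885


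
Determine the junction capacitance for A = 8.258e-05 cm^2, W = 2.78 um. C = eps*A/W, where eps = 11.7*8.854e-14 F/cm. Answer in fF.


Step 1: eps_Si = 11.7 * 8.854e-14 = 1.035918e-12 F/cm
Step 2: W in cm = 2.78 * 1e-4 = 2.78e-04 cm
Step 3: C = 1.035918e-12 * 8.258e-05 / 2.78e-04 = 3.077198e-13 F
Step 4: C = 307.72 fF

307.72


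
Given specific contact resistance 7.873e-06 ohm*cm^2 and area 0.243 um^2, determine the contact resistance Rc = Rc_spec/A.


Step 1: Convert area to cm^2: 0.243 um^2 = 2.4300e-09 cm^2
Step 2: Rc = Rc_spec / A = 7.873e-06 / 2.4300e-09
Step 3: Rc = 3.24e+03 ohms

3.24e+03


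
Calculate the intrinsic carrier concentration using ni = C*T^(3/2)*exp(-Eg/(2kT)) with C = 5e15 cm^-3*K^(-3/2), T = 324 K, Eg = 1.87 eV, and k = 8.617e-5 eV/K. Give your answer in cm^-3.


Step 1: Compute kT = 8.617e-5 * 324 = 0.02791908 eV
Step 2: Exponent = -Eg/(2kT) = -1.87/(2*0.02791908) = -33.48964
Step 3: T^(3/2) = 324^1.5 = 5832.00
Step 4: ni = 5e15 * 5832.00 * exp(-33.48964) = 8.33e+04 cm^-3

8.33e+04


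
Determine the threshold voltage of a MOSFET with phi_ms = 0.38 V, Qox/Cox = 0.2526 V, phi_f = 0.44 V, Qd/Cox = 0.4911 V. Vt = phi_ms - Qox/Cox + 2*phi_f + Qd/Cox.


Step 1: Vt = phi_ms - Qox/Cox + 2*phi_f + Qd/Cox
Step 2: Vt = 0.38 - 0.2526 + 2*0.44 + 0.4911
Step 3: Vt = 0.38 - 0.2526 + 0.88 + 0.4911
Step 4: Vt = 1.4985 V

1.4985


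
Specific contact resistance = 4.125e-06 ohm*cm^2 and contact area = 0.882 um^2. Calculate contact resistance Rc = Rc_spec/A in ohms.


Step 1: Convert area to cm^2: 0.882 um^2 = 8.8200e-09 cm^2
Step 2: Rc = Rc_spec / A = 4.125e-06 / 8.8200e-09
Step 3: Rc = 4.68e+02 ohms

4.68e+02


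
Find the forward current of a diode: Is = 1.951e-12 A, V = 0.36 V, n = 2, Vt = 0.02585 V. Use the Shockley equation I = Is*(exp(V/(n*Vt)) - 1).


Step 1: V/(n*Vt) = 0.36/(2*0.02585) = 6.9632
Step 2: exp(6.9632) = 1.0570e+03
Step 3: I = 1.951e-12 * (1.0570e+03 - 1) = 2.06e-09 A

2.06e-09


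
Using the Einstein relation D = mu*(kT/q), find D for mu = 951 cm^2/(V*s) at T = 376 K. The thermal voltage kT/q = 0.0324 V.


Step 1: D = mu * (kT/q)
Step 2: D = 951 * 0.0324
Step 3: D = 30.81 cm^2/s

30.81


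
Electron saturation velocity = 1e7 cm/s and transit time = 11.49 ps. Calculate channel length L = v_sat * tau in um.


Step 1: tau in seconds = 11.49 ps * 1e-12 = 1.1490e-11 s
Step 2: L = v_sat * tau = 1e7 * 1.1490e-11 = 1.1490e-04 cm
Step 3: L in um = 1.1490e-04 * 1e4 = 1.149 um

1.149


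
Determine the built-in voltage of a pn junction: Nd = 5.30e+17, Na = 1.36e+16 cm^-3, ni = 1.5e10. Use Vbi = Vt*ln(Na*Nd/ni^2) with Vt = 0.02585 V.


Step 1: Compute Na*Nd/ni^2 = 1.36e+16 * 5.30e+17 / (1.5e10)^2 = 3.2036e+13
Step 2: ln(3.2036e+13) = 31.0979
Step 3: Vbi = 0.02585 * 31.0979 = 0.804 V

0.804


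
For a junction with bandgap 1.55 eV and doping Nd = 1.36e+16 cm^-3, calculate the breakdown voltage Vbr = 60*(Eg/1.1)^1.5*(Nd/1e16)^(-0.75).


Step 1: Eg/1.1 = 1.55/1.1 = 1.409091
Step 2: (Eg/1.1)^1.5 = 1.409091^1.5 = 1.672663
Step 3: (Nd/1e16)^(-0.75) = (1.36)^(-0.75) = 0.794046
Step 4: Vbr = 60 * 1.672663 * 0.794046 = 79.7 V

79.7


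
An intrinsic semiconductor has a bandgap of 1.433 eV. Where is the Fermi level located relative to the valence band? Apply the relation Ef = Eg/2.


Step 1: For an intrinsic semiconductor, the Fermi level sits at midgap.
Step 2: Ef = Eg / 2 = 1.433 / 2 = 0.7165 eV

0.7165


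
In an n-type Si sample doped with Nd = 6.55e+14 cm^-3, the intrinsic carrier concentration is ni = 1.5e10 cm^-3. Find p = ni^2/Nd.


Step 1: Since Nd >> ni, n ≈ Nd = 6.55e+14 cm^-3
Step 2: p = ni^2 / n = (1.5e10)^2 / 6.55e+14
Step 3: p = 2.25e20 / 6.55e+14 = 3.44e+05 cm^-3

3.44e+05


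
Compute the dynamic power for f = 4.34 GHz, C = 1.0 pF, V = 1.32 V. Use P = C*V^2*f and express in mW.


Step 1: V^2 = 1.32^2 = 1.7424 V^2
Step 2: P = C*V^2*f = 1.0e-12 F * 1.7424 * 4.34e9 Hz
Step 3: P = 7.562016e-03 W
Step 4: P = 7.562 mW

7.562


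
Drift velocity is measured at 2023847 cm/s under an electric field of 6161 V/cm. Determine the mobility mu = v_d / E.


Step 1: mu = v_d / E
Step 2: mu = 2023847 / 6161
Step 3: mu = 328.49 cm^2/(V*s)

328.49


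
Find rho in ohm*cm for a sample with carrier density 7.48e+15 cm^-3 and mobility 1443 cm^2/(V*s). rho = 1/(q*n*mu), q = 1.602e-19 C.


Step 1: sigma = q * n * mu = 1.602e-19 * 7.48e+15 * 1443 = 1.72914e+00 S/cm
Step 2: rho = 1 / sigma = 1 / 1.72914e+00 = 0.5783 ohm*cm

0.5783


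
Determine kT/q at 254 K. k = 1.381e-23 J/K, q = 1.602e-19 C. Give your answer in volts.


Step 1: kT = 1.381e-23 * 254 = 3.50774e-21 J
Step 2: Vt = kT/q = 3.50774e-21 / 1.602e-19
Step 3: Vt = 0.0219 V

0.0219


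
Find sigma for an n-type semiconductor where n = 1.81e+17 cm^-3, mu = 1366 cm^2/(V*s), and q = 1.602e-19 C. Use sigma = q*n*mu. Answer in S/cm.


Step 1: sigma = q * n * mu
Step 2: sigma = 1.602e-19 * 1.81e+17 * 1366
Step 3: sigma = 3.961e+01 S/cm

3.961e+01


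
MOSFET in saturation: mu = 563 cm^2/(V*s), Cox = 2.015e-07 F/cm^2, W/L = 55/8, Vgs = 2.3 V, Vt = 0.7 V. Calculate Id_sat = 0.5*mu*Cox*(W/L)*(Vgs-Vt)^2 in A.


Step 1: Overdrive voltage Vov = Vgs - Vt = 2.3 - 0.7 = 1.6 V
Step 2: W/L = 55/8 = 6.875
Step 3: Id = 0.5 * 563 * 2.015e-07 * 6.875 * 1.6^2
Step 4: Id = 9.98e-04 A

9.98e-04


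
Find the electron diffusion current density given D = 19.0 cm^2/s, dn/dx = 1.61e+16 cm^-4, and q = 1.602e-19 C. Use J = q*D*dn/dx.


Step 1: J = q * D * (dn/dx)
Step 2: J = 1.602e-19 * 19.0 * 1.61e+16
Step 3: J = 4.90e-02 A/cm^2

4.90e-02


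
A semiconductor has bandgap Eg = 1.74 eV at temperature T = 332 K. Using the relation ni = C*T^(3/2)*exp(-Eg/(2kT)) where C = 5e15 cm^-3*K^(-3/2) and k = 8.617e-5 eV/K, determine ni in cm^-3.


Step 1: Compute kT = 8.617e-5 * 332 = 0.02860844 eV
Step 2: Exponent = -Eg/(2kT) = -1.74/(2*0.02860844) = -30.41061
Step 3: T^(3/2) = 332^1.5 = 6049.33
Step 4: ni = 5e15 * 6049.33 * exp(-30.41061) = 1.88e+06 cm^-3

1.88e+06


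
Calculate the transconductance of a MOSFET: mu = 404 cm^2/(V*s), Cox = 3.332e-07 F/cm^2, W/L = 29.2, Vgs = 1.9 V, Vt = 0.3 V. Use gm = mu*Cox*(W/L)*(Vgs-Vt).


Step 1: Vov = Vgs - Vt = 1.9 - 0.3 = 1.6 V
Step 2: gm = mu * Cox * (W/L) * Vov
Step 3: gm = 404 * 3.332e-07 * 29.2 * 1.6 = 6.29e-03 S

6.29e-03


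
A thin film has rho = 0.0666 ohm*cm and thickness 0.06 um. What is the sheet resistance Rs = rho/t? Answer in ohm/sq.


Step 1: Convert thickness to cm: t = 0.06 um = 6.0000e-06 cm
Step 2: Rs = rho / t = 0.0666 / 6.0000e-06
Step 3: Rs = 11100.0 ohm/sq

11100.0


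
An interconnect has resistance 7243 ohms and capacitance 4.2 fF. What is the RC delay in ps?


Step 1: tau = R * C
Step 2: tau = 7243 * 4.2 fF = 7243 * 4.2e-15 F
Step 3: tau = 3.04206e-11 s = 30.4206 ps

30.4206


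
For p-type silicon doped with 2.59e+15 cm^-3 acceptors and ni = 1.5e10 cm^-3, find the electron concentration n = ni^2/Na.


Step 1: Majority hole concentration p ≈ Na = 2.59e+15 cm^-3
Step 2: n = ni^2 / Na = (1.5e10)^2 / 2.59e+15
Step 3: n = 8.69e+04 cm^-3

8.69e+04


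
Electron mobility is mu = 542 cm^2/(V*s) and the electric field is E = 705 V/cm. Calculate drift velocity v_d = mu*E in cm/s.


Step 1: v_d = mu * E
Step 2: v_d = 542 * 705 = 382110
Step 3: v_d = 3.82e+05 cm/s

3.82e+05


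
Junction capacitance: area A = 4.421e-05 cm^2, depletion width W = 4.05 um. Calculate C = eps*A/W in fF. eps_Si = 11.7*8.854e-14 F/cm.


Step 1: eps_Si = 11.7 * 8.854e-14 = 1.035918e-12 F/cm
Step 2: W in cm = 4.05 * 1e-4 = 4.05e-04 cm
Step 3: C = 1.035918e-12 * 4.421e-05 / 4.05e-04 = 1.130813e-13 F
Step 4: C = 113.08 fF

113.08


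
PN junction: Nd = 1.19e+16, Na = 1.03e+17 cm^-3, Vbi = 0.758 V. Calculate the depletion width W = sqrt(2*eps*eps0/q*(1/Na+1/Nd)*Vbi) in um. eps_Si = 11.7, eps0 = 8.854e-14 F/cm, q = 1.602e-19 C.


Step 1: 1/Na + 1/Nd = 1/1.03e+17 + 1/1.19e+16 = 9.37424e-17
Step 2: 2*eps*eps0/q = 2*11.7*8.854e-14/1.602e-19 = 1.293281e+07
Step 3: W^2 = 1.293281e+07 * 9.37424e-17 * 0.758 = 9.18963e-10
Step 4: W = sqrt(9.18963e-10) = 3.031e-05 cm = 0.3031 um

0.3031


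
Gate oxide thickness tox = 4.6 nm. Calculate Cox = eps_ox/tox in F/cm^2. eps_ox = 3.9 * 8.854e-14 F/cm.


Step 1: eps_ox = 3.9 * 8.854e-14 = 3.45306e-13 F/cm
Step 2: tox in cm = 4.6 nm * 1e-7 = 4.6000e-07 cm
Step 3: Cox = 3.45306e-13 / 4.6000e-07 = 7.51e-07 F/cm^2

7.51e-07


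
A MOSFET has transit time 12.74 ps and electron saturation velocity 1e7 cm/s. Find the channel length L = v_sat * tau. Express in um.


Step 1: tau in seconds = 12.74 ps * 1e-12 = 1.2740e-11 s
Step 2: L = v_sat * tau = 1e7 * 1.2740e-11 = 1.2740e-04 cm
Step 3: L in um = 1.2740e-04 * 1e4 = 1.274 um

1.274


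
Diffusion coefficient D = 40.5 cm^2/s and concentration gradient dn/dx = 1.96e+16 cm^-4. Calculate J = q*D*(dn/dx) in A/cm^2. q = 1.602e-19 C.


Step 1: J = q * D * (dn/dx)
Step 2: J = 1.602e-19 * 40.5 * 1.96e+16
Step 3: J = 1.27e-01 A/cm^2

1.27e-01


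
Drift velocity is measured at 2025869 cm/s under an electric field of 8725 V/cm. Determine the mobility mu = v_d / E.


Step 1: mu = v_d / E
Step 2: mu = 2025869 / 8725
Step 3: mu = 232.19 cm^2/(V*s)

232.19


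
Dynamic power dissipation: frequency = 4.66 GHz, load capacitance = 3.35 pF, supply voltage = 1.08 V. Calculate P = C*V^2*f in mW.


Step 1: V^2 = 1.08^2 = 1.1664 V^2
Step 2: P = C*V^2*f = 3.35e-12 F * 1.1664 * 4.66e9 Hz
Step 3: P = 1.82086704e-02 W
Step 4: P = 18.209 mW

18.209


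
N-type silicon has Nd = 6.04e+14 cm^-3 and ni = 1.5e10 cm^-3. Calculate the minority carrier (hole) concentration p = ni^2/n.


Step 1: Since Nd >> ni, n ≈ Nd = 6.04e+14 cm^-3
Step 2: p = ni^2 / n = (1.5e10)^2 / 6.04e+14
Step 3: p = 2.25e20 / 6.04e+14 = 3.73e+05 cm^-3

3.73e+05


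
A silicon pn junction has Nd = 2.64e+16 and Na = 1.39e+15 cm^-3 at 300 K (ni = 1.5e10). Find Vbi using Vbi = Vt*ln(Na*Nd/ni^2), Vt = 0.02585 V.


Step 1: Compute Na*Nd/ni^2 = 1.39e+15 * 2.64e+16 / (1.5e10)^2 = 1.6309e+11
Step 2: ln(1.6309e+11) = 25.8176
Step 3: Vbi = 0.02585 * 25.8176 = 0.667 V

0.667


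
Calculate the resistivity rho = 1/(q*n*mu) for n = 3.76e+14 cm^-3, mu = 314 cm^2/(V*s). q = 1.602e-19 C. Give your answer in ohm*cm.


Step 1: sigma = q * n * mu = 1.602e-19 * 3.76e+14 * 314 = 1.89139e-02 S/cm
Step 2: rho = 1 / sigma = 1 / 1.89139e-02 = 52.87 ohm*cm

52.87


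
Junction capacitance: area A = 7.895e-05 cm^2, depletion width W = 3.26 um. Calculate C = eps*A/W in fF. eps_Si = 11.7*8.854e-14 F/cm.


Step 1: eps_Si = 11.7 * 8.854e-14 = 1.035918e-12 F/cm
Step 2: W in cm = 3.26 * 1e-4 = 3.26e-04 cm
Step 3: C = 1.035918e-12 * 7.895e-05 / 3.26e-04 = 2.508765e-13 F
Step 4: C = 250.88 fF

250.88


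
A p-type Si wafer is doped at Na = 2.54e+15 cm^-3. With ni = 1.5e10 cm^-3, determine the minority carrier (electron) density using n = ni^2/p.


Step 1: Majority hole concentration p ≈ Na = 2.54e+15 cm^-3
Step 2: n = ni^2 / Na = (1.5e10)^2 / 2.54e+15
Step 3: n = 8.86e+04 cm^-3

8.86e+04


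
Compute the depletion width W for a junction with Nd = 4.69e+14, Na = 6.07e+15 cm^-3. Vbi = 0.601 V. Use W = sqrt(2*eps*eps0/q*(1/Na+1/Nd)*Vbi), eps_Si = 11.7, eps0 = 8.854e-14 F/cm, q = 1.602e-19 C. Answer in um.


Step 1: 1/Na + 1/Nd = 1/6.07e+15 + 1/4.69e+14 = 2.29694e-15
Step 2: 2*eps*eps0/q = 2*11.7*8.854e-14/1.602e-19 = 1.293281e+07
Step 3: W^2 = 1.293281e+07 * 2.29694e-15 * 0.601 = 1.78532e-08
Step 4: W = sqrt(1.78532e-08) = 1.336e-04 cm = 1.336 um

1.336


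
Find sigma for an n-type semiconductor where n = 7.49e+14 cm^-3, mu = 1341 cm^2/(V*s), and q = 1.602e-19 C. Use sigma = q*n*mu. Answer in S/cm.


Step 1: sigma = q * n * mu
Step 2: sigma = 1.602e-19 * 7.49e+14 * 1341
Step 3: sigma = 1.609e-01 S/cm

1.609e-01


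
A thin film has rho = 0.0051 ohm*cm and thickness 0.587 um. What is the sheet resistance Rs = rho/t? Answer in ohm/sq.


Step 1: Convert thickness to cm: t = 0.587 um = 5.8700e-05 cm
Step 2: Rs = rho / t = 0.0051 / 5.8700e-05
Step 3: Rs = 86.9 ohm/sq

86.9


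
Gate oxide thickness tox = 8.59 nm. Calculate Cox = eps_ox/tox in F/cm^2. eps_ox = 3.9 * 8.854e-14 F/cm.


Step 1: eps_ox = 3.9 * 8.854e-14 = 3.45306e-13 F/cm
Step 2: tox in cm = 8.59 nm * 1e-7 = 8.5900e-07 cm
Step 3: Cox = 3.45306e-13 / 8.5900e-07 = 4.02e-07 F/cm^2

4.02e-07


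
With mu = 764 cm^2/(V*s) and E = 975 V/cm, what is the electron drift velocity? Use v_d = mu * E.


Step 1: v_d = mu * E
Step 2: v_d = 764 * 975 = 744900
Step 3: v_d = 7.45e+05 cm/s

7.45e+05


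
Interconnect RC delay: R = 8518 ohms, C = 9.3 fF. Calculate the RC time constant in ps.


Step 1: tau = R * C
Step 2: tau = 8518 * 9.3 fF = 8518 * 9.3e-15 F
Step 3: tau = 7.92174e-11 s = 79.2174 ps

79.2174


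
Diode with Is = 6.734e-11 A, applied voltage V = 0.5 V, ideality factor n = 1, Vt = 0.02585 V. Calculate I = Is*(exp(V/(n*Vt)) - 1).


Step 1: V/(n*Vt) = 0.5/(1*0.02585) = 19.3424
Step 2: exp(19.3424) = 2.5136e+08
Step 3: I = 6.734e-11 * (2.5136e+08 - 1) = 1.69e-02 A

1.69e-02


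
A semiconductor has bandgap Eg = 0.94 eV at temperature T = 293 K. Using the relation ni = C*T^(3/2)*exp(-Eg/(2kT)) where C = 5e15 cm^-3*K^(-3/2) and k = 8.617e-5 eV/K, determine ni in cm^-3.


Step 1: Compute kT = 8.617e-5 * 293 = 0.02524781 eV
Step 2: Exponent = -Eg/(2kT) = -0.94/(2*0.02524781) = -18.61548
Step 3: T^(3/2) = 293^1.5 = 5015.35
Step 4: ni = 5e15 * 5015.35 * exp(-18.61548) = 2.06e+11 cm^-3

2.06e+11
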